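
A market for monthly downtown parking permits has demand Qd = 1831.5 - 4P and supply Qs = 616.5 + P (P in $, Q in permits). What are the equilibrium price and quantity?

Equating demand and supply, 1831.5 - 4P = 616.5 + P gives 5P = 1215, so P* = 243.
Then Q* = 1831.5 - 4(243) = 859.5.

P* = 243, Q* = 859.5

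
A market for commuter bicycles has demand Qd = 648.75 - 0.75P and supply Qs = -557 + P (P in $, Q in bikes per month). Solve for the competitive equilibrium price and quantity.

Set Qd = Qs: 648.75 - 0.75P = -557 + P, so 1205.75 = 1.75P and P* = 689.
Then Q* = 648.75 - 0.75(689) = 132.

P* = 689, Q* = 132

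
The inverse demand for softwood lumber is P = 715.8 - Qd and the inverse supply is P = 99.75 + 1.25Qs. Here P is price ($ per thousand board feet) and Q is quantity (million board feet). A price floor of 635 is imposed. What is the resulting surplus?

Surplus = 347.4

In direct form, Qd = 715.8 - P and Qs = -79.8 + 0.8P.
At P = 635: Qd = 80.8 and Qs = 428.2.
Surplus = Qs - Qd = 428.2 - 80.8 = 347.4.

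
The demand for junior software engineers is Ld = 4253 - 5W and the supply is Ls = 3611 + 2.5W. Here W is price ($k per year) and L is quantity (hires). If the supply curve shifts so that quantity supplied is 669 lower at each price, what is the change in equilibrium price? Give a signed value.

Equating demand and supply, 4253 - 5W = 3611 + 2.5W gives 7.5W = 642, so W* = 85.6.
Plugging W* into demand: L* = 4253 - 5(85.6) = 3825.
After the shift, supply is Ls = 2942 + 2.5W.
The new intersection has 1311 = 7.5W, i.e. W = 174.8, L = 3379.
ΔW = 174.8 - 85.6 = 89.2.

ΔW = 89.2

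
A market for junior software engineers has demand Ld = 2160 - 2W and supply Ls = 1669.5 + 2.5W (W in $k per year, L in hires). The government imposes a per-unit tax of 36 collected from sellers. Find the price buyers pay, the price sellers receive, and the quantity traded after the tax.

W_b = 129, W_s = 93, L = 1902

With a tax of 36 on sellers, they supply based on the net price W_s = W_b - 36, so Ls = 1579.5 + 2.5W_b.
Set Ld = Ls: 2160 - 2W_b = 1579.5 + 2.5W_b, so 580.5 = 4.5W_b and W_b = 129.
So W_s = 93 and the quantity traded is L = 2160 - 2(129) = 1902.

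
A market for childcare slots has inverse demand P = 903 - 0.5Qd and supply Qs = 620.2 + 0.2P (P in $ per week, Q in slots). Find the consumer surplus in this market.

Consumer surplus = 132496

In direct form, Qd = 1806 - 2P.
Equating demand and supply, 1806 - 2P = 620.2 + 0.2P gives 2.2P = 1185.8, so P* = 539.
From the demand curve, Q* = 1806 - 2(539) = 728.
Demand choke price (Qd = 0): P = 1806/2 = 903. Consumer surplus = ½ × (903 - 539) × 728 = 132496.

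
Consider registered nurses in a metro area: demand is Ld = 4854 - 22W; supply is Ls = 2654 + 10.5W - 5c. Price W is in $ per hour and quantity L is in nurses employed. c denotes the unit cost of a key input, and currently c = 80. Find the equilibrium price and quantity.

W* = 80, L* = 3094

With c = 80, supply is Ls = 2254 + 10.5W.
Set Ld = Ls: 4854 - 22W = 2254 + 10.5W, so 2600 = 32.5W and W* = 80.
Substitute back: L* = 4854 - 22(80) = 3094.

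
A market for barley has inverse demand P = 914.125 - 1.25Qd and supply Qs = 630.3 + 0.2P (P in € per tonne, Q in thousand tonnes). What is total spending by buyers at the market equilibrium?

Total spending by buyers = 65700.5

Rewriting in direct form: Qd = 731.3 - 0.8P.
At equilibrium Qd = Qs, so 731.3 - 0.8P = 630.3 + 0.2P; collecting terms, 101 = P and P* = 101.
Substitute back: Q* = 731.3 - 0.8(101) = 650.5.
Total spending by buyers = P* × Q* = 101 × 650.5 = 65700.5.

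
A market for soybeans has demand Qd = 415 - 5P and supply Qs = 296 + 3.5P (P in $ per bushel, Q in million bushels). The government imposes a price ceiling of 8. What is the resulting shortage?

Shortage = 51

At P = 8: Qd = 375 and Qs = 324.
Shortage = Qd - Qs = 375 - 324 = 51.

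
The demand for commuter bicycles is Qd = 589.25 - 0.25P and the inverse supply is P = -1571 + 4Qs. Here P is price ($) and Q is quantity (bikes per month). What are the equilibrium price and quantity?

P* = 393, Q* = 491

Inverting to quantity form: Qs = 392.75 + 0.25P.
The market clears where 589.25 - 0.25P = 392.75 + 0.25P. Rearranging, 0.5P = 196.5, hence P* = 393.
Plugging P* into demand: Q* = 589.25 - 0.25(393) = 491.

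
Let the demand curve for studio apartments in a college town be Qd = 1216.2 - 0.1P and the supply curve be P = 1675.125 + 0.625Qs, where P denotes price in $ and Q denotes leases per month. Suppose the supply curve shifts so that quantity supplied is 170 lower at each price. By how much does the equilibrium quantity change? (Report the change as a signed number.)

Rewriting in direct form: Qs = -2680.2 + 1.6P.
The market clears where 1216.2 - 0.1P = -2680.2 + 1.6P. Rearranging, 1.7P = 3896.4, hence P* = 2292.
From the demand curve, Q* = 1216.2 - 0.1(2292) = 987.
After the shift, supply is Qs = -2850.2 + 1.6P.
New equilibrium: 4066.4 = 1.7P, so P = 2392 and Q = 977.
ΔQ = 977 - 987 = -10.

ΔQ = -10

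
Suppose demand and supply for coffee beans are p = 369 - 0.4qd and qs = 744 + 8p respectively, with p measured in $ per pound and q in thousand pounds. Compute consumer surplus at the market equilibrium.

Consumer surplus = 154880

Solving each curve for q: qd = 922.5 - 2.5p.
Equating demand and supply, 922.5 - 2.5p = 744 + 8p gives 10.5p = 178.5, so p* = 17.
Plugging p* into demand: q* = 922.5 - 2.5(17) = 880.
Demand choke price (qd = 0): p = 922.5/2.5 = 369. Consumer surplus = ½ × (369 - 17) × 880 = 154880.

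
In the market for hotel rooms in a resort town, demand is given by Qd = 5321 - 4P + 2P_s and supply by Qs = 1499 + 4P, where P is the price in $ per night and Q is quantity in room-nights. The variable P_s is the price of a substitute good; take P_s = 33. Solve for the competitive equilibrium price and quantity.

With P_s = 33, demand is Qd = 5387 - 4P.
Set Qd = Qs: 5387 - 4P = 1499 + 4P, so 3888 = 8P and P* = 486.
Then Q* = 5387 - 4(486) = 3443.

P* = 486, Q* = 3443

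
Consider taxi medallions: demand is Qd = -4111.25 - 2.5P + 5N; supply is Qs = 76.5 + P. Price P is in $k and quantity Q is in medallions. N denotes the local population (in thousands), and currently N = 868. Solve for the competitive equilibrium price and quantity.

P* = 43.5, Q* = 120

With N = 868, demand is Qd = 228.75 - 2.5P.
Equating demand and supply, 228.75 - 2.5P = 76.5 + P gives 3.5P = 152.25, so P* = 43.5.
Substitute back: Q* = 228.75 - 2.5(43.5) = 120.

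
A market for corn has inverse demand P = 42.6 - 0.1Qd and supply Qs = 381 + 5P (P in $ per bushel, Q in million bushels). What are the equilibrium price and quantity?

P* = 3, Q* = 396

In direct form, Qd = 426 - 10P.
The market clears where 426 - 10P = 381 + 5P. Rearranging, 15P = 45, hence P* = 3.
Substitute back: Q* = 426 - 10(3) = 396.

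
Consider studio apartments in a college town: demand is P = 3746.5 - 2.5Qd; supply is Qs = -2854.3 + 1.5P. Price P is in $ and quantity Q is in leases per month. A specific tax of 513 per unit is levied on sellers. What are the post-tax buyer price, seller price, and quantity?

P_b = 2696, P_s = 2183, Q = 420.2

Solving each curve for Q: Qd = 1498.6 - 0.4P.
Sellers keep P_s = P_b - 513 per unit, so supply in terms of the buyer price is Qs = -3623.8 + 1.5P_b.
Market clearing requires 1498.6 - 0.4P_b = -3623.8 + 1.5P_b; hence 5122.4 = 1.9P_b and P_b = 2696.
Then P_s = 2696 - 513 = 2183 and Q = 1498.6 - 0.4(2696) = 420.2.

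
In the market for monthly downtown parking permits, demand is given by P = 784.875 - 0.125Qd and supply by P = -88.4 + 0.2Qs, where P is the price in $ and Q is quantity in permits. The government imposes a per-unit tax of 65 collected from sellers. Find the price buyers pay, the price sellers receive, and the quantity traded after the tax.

P_b = 474, P_s = 409, Q = 2487

In direct form, Qd = 6279 - 8P and Qs = 442 + 5P.
Sellers keep P_s = P_b - 65 per unit, so supply in terms of the buyer price is Qs = 117 + 5P_b.
Market clearing requires 6279 - 8P_b = 117 + 5P_b; hence 6162 = 13P_b and P_b = 474.
Then P_s = 474 - 65 = 409 and Q = 6279 - 8(474) = 2487.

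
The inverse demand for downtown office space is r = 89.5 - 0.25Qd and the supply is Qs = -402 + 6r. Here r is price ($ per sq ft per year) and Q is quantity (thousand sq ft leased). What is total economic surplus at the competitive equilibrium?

Total surplus = 607.5

In direct form, Qd = 358 - 4r.
At equilibrium Qd = Qs, so 358 - 4r = -402 + 6r; collecting terms, 760 = 10r and r* = 76.
From the demand curve, Q* = 358 - 4(76) = 54.
Demand choke price = 89.5; supply choke price = 67. CS = ½(89.5 - 76)(54) = 364.5; PS = ½(76 - 67)(54) = 243. Total surplus = 607.5.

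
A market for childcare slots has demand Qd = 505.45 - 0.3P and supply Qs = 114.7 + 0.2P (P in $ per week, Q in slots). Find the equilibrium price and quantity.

P* = 781.5, Q* = 271

Set Qd = Qs: 505.45 - 0.3P = 114.7 + 0.2P, so 390.75 = 0.5P and P* = 781.5.
From the demand curve, Q* = 505.45 - 0.3(781.5) = 271.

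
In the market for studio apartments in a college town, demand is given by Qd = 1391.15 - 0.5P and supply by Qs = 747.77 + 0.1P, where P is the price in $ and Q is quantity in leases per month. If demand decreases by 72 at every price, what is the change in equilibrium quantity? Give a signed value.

ΔQ = -12

The market clears where 1391.15 - 0.5P = 747.77 + 0.1P. Rearranging, 0.6P = 643.38, hence P* = 1072.3.
From the demand curve, Q* = 1391.15 - 0.5(1072.3) = 855.
After the shift, demand is Qd = 1319.15 - 0.5P.
The new intersection has 571.38 = 0.6P, i.e. P = 952.3, Q = 843.
ΔQ = 843 - 855 = -12.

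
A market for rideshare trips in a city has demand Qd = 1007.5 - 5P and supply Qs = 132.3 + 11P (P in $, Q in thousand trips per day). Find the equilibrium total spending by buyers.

Total spending by buyers = 40149.8

The market clears where 1007.5 - 5P = 132.3 + 11P. Rearranging, 16P = 875.2, hence P* = 54.7.
From the demand curve, Q* = 1007.5 - 5(54.7) = 734.
Total spending by buyers = P* × Q* = 54.7 × 734 = 40149.8.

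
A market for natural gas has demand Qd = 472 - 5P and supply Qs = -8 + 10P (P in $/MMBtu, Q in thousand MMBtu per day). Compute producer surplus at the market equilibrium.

At equilibrium Qd = Qs, so 472 - 5P = -8 + 10P; collecting terms, 480 = 15P and P* = 32.
Substitute back: Q* = 472 - 5(32) = 312.
Supply choke price (Qs = 0): P = 0.8. Producer surplus = ½ × (32 - 0.8) × 312 = 4867.2.

Producer surplus = 4867.2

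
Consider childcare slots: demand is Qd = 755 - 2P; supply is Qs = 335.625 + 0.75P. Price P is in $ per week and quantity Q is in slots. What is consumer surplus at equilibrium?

Consumer surplus = 50625

Set Qd = Qs: 755 - 2P = 335.625 + 0.75P, so 419.375 = 2.75P and P* = 152.5.
Substitute back: Q* = 755 - 2(152.5) = 450.
Demand choke price (Qd = 0): P = 755/2 = 377.5. Consumer surplus = ½ × (377.5 - 152.5) × 450 = 50625.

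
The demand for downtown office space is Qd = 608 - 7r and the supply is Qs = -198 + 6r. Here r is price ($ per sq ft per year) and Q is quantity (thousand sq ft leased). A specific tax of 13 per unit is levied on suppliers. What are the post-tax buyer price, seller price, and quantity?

r_b = 68, r_s = 55, Q = 132

Suppliers keep r_s = r_b - 13 per unit, so supply in terms of the buyer price is Qs = -276 + 6r_b.
Set Qd = Qs: 608 - 7r_b = -276 + 6r_b, so 884 = 13r_b and r_b = 68.
So r_s = 55 and the quantity traded is Q = 608 - 7(68) = 132.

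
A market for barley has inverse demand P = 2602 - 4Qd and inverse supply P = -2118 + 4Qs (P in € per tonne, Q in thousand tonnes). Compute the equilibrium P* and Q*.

Inverting to quantity form: Qd = 650.5 - 0.25P and Qs = 529.5 + 0.25P.
Set Qd = Qs: 650.5 - 0.25P = 529.5 + 0.25P, so 121 = 0.5P and P* = 242.
Plugging P* into demand: Q* = 650.5 - 0.25(242) = 590.

P* = 242, Q* = 590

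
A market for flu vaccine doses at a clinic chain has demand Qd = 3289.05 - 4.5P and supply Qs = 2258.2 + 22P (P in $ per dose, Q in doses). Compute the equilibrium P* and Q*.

At equilibrium Qd = Qs, so 3289.05 - 4.5P = 2258.2 + 22P; collecting terms, 1030.85 = 26.5P and P* = 38.9.
Plugging P* into demand: Q* = 3289.05 - 4.5(38.9) = 3114.

P* = 38.9, Q* = 3114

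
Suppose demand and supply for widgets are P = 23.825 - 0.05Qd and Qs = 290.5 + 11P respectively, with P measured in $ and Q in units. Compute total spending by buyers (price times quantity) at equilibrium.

Total spending by buyers = 2139

Inverting to quantity form: Qd = 476.5 - 20P.
At equilibrium Qd = Qs, so 476.5 - 20P = 290.5 + 11P; collecting terms, 186 = 31P and P* = 6.
Substitute back: Q* = 476.5 - 20(6) = 356.5.
Total spending by buyers = P* × Q* = 6 × 356.5 = 2139.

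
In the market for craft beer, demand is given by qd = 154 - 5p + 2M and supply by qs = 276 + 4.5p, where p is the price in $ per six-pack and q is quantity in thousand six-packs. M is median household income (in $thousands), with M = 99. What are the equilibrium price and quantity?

With M = 99, demand is qd = 352 - 5p.
Set qd = qs: 352 - 5p = 276 + 4.5p, so 76 = 9.5p and p* = 8.
Substitute back: q* = 352 - 5(8) = 312.

p* = 8, q* = 312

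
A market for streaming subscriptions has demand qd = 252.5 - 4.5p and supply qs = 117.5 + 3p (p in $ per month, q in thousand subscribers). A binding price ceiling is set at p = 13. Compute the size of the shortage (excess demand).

Shortage = 37.5

Evaluating both curves at the ceiling price 13 gives qd = 194, qs = 156.5.
Shortage = qd - qs = 194 - 156.5 = 37.5.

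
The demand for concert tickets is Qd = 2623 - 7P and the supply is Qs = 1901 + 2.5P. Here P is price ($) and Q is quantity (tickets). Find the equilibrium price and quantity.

P* = 76, Q* = 2091

The market clears where 2623 - 7P = 1901 + 2.5P. Rearranging, 9.5P = 722, hence P* = 76.
Plugging P* into demand: Q* = 2623 - 7(76) = 2091.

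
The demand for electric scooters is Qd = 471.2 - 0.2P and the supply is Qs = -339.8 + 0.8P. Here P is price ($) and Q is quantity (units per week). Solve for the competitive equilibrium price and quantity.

Equating demand and supply, 471.2 - 0.2P = -339.8 + 0.8P gives P = 811, so P* = 811.
Substitute back: Q* = 471.2 - 0.2(811) = 309.

P* = 811, Q* = 309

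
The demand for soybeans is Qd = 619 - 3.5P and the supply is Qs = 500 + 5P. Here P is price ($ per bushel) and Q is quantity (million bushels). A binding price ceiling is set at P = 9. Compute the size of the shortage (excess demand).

With P fixed at 9, quantity demanded is 587.5 and quantity supplied is 545.
Shortage = Qd - Qs = 587.5 - 545 = 42.5.

Shortage = 42.5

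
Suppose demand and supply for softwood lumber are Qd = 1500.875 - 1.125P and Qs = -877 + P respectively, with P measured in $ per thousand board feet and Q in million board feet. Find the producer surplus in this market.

At equilibrium Qd = Qs, so 1500.875 - 1.125P = -877 + P; collecting terms, 2377.875 = 2.125P and P* = 1119.
Substitute back: Q* = 1500.875 - 1.125(1119) = 242.
Supply choke price (Qs = 0): P = 877. Producer surplus = ½ × (1119 - 877) × 242 = 29282.

Producer surplus = 29282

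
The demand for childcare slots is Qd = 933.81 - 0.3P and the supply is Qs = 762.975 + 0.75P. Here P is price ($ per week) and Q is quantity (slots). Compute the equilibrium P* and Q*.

P* = 162.7, Q* = 885

The market clears where 933.81 - 0.3P = 762.975 + 0.75P. Rearranging, 1.05P = 170.835, hence P* = 162.7.
From the demand curve, Q* = 933.81 - 0.3(162.7) = 885.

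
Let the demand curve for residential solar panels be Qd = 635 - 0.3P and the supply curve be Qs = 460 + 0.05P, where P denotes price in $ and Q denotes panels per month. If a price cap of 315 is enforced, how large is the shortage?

Shortage = 64.75

With P fixed at 315, quantity demanded is 540.5 and quantity supplied is 475.75.
Shortage = Qd - Qs = 540.5 - 475.75 = 64.75.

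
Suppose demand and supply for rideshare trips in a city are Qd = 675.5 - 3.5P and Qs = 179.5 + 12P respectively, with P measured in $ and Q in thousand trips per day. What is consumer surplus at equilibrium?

At equilibrium Qd = Qs, so 675.5 - 3.5P = 179.5 + 12P; collecting terms, 496 = 15.5P and P* = 32.
Substitute back: Q* = 675.5 - 3.5(32) = 563.5.
Demand choke price (Qd = 0): P = 675.5/3.5 = 193. Consumer surplus = ½ × (193 - 32) × 563.5 = 45361.75.

Consumer surplus = 45361.75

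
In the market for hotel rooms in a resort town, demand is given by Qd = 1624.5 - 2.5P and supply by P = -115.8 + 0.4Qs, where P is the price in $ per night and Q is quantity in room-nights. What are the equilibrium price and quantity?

Inverting to quantity form: Qs = 289.5 + 2.5P.
Set Qd = Qs: 1624.5 - 2.5P = 289.5 + 2.5P, so 1335 = 5P and P* = 267.
Then Q* = 1624.5 - 2.5(267) = 957.

P* = 267, Q* = 957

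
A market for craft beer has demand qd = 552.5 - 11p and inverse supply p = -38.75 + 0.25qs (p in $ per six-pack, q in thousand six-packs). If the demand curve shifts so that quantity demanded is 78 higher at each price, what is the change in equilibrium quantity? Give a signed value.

Inverting to quantity form: qs = 155 + 4p.
Equating demand and supply, 552.5 - 11p = 155 + 4p gives 15p = 397.5, so p* = 26.5.
Plugging p* into demand: q* = 552.5 - 11(26.5) = 261.
After the shift, demand is qd = 630.5 - 11p.
New equilibrium: 475.5 = 15p, so p = 31.7 and q = 281.8.
Δq = 281.8 - 261 = 20.8.

Δq = 20.8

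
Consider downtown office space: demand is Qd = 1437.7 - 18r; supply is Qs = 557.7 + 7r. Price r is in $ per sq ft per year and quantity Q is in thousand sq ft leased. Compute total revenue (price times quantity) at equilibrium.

Set Qd = Qs: 1437.7 - 18r = 557.7 + 7r, so 880 = 25r and r* = 35.2.
Substitute back: Q* = 1437.7 - 18(35.2) = 804.1.
Total revenue = r* × Q* = 35.2 × 804.1 = 28304.32.

Total revenue = 28304.32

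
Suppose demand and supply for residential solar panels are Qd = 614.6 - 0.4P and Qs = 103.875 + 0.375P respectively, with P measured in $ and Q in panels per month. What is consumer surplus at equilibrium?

Consumer surplus = 154001.25

Equating demand and supply, 614.6 - 0.4P = 103.875 + 0.375P gives 0.775P = 510.725, so P* = 659.
From the demand curve, Q* = 614.6 - 0.4(659) = 351.
Demand choke price (Qd = 0): P = 614.6/0.4 = 1536.5. Consumer surplus = ½ × (1536.5 - 659) × 351 = 154001.25.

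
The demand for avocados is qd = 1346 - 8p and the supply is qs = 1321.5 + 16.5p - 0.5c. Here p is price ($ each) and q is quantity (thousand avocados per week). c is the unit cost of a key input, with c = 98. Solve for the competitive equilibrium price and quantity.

With c = 98, supply is qs = 1272.5 + 16.5p.
Equating demand and supply, 1346 - 8p = 1272.5 + 16.5p gives 24.5p = 73.5, so p* = 3.
Then q* = 1346 - 8(3) = 1322.

p* = 3, q* = 1322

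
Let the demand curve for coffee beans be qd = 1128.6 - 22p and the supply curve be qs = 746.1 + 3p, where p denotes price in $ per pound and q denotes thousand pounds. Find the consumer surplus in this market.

Consumer surplus = 14256

Equating demand and supply, 1128.6 - 22p = 746.1 + 3p gives 25p = 382.5, so p* = 15.3.
Substitute back: q* = 1128.6 - 22(15.3) = 792.
Demand choke price (qd = 0): p = 1128.6/22 = 51.3. Consumer surplus = ½ × (51.3 - 15.3) × 792 = 14256.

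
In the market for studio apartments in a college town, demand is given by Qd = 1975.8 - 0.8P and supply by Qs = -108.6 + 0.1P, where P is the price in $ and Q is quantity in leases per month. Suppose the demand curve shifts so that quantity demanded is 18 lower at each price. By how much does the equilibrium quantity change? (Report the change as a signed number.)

ΔQ = -2

Equating demand and supply, 1975.8 - 0.8P = -108.6 + 0.1P gives 0.9P = 2084.4, so P* = 2316.
From the demand curve, Q* = 1975.8 - 0.8(2316) = 123.
After the shift, demand is Qd = 1957.8 - 0.8P.
Re-solving, 0.9P = 2066.4 gives P = 2296 and Q = 121.
ΔQ = 121 - 123 = -2.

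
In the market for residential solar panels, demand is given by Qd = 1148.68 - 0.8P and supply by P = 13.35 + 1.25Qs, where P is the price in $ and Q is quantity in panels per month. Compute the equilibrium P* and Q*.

P* = 724.6, Q* = 569

Rewriting in direct form: Qs = -10.68 + 0.8P.
At equilibrium Qd = Qs, so 1148.68 - 0.8P = -10.68 + 0.8P; collecting terms, 1159.36 = 1.6P and P* = 724.6.
Substitute back: Q* = 1148.68 - 0.8(724.6) = 569.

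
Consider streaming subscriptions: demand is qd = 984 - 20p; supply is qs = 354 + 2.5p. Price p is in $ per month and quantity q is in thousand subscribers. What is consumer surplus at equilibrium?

Consumer surplus = 4494.4

Set qd = qs: 984 - 20p = 354 + 2.5p, so 630 = 22.5p and p* = 28.
From the demand curve, q* = 984 - 20(28) = 424.
Demand choke price (qd = 0): p = 984/20 = 49.2. Consumer surplus = ½ × (49.2 - 28) × 424 = 4494.4.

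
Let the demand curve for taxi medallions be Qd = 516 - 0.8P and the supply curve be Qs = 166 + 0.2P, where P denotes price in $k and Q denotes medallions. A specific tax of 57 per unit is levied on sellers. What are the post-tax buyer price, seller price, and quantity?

The tax drives a wedge P_b - P_s = 57. Substituting P_s = P_b - 57 into supply: Qs = 154.6 + 0.2P_b.
Market clearing requires 516 - 0.8P_b = 154.6 + 0.2P_b; hence 361.4 = P_b and P_b = 361.4.
So P_s = 304.4 and the quantity traded is Q = 516 - 0.8(361.4) = 226.88.

P_b = 361.4, P_s = 304.4, Q = 226.88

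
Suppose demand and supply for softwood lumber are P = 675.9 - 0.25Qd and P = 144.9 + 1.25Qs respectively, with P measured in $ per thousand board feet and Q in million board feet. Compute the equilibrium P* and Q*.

Rewriting in direct form: Qd = 2703.6 - 4P and Qs = -115.92 + 0.8P.
At equilibrium Qd = Qs, so 2703.6 - 4P = -115.92 + 0.8P; collecting terms, 2819.52 = 4.8P and P* = 587.4.
Then Q* = 2703.6 - 4(587.4) = 354.

P* = 587.4, Q* = 354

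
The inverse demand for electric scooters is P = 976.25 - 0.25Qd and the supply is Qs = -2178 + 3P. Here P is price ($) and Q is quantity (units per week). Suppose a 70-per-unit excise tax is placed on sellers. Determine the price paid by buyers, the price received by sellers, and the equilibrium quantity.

P_b = 899, P_s = 829, Q = 309

Rewriting in direct form: Qd = 3905 - 4P.
The tax drives a wedge P_b - P_s = 70. Substituting P_s = P_b - 70 into supply: Qs = -2388 + 3P_b.
Set Qd = Qs: 3905 - 4P_b = -2388 + 3P_b, so 6293 = 7P_b and P_b = 899.
Then P_s = 899 - 70 = 829 and Q = 3905 - 4(899) = 309.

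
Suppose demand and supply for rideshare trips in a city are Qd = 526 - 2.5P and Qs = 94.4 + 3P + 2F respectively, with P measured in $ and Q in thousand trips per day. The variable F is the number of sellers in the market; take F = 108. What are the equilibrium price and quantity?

With F = 108, supply is Qs = 310.4 + 3P.
The market clears where 526 - 2.5P = 310.4 + 3P. Rearranging, 5.5P = 215.6, hence P* = 39.2.
From the demand curve, Q* = 526 - 2.5(39.2) = 428.

P* = 39.2, Q* = 428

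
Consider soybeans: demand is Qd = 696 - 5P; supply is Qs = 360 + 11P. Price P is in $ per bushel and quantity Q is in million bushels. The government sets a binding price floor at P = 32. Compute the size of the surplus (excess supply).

At P = 32: Qd = 536 and Qs = 712.
Surplus = Qs - Qd = 712 - 536 = 176.

Surplus = 176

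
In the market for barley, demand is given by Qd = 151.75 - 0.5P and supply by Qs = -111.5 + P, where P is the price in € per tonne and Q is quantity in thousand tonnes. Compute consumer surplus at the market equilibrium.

At equilibrium Qd = Qs, so 151.75 - 0.5P = -111.5 + P; collecting terms, 263.25 = 1.5P and P* = 175.5.
From the demand curve, Q* = 151.75 - 0.5(175.5) = 64.
Demand choke price (Qd = 0): P = 151.75/0.5 = 303.5. Consumer surplus = ½ × (303.5 - 175.5) × 64 = 4096.

Consumer surplus = 4096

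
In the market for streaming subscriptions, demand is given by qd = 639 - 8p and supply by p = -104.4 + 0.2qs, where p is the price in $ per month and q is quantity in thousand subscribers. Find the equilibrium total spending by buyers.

Solving each curve for q: qs = 522 + 5p.
The market clears where 639 - 8p = 522 + 5p. Rearranging, 13p = 117, hence p* = 9.
Substitute back: q* = 639 - 8(9) = 567.
Total spending by buyers = p* × q* = 9 × 567 = 5103.

Total spending by buyers = 5103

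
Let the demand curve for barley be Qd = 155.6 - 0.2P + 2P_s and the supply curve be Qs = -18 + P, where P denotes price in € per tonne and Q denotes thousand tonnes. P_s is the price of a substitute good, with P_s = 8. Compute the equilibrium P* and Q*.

With P_s = 8, demand is Qd = 171.6 - 0.2P.
The market clears where 171.6 - 0.2P = -18 + P. Rearranging, 1.2P = 189.6, hence P* = 158.
Substitute back: Q* = 171.6 - 0.2(158) = 140.

P* = 158, Q* = 140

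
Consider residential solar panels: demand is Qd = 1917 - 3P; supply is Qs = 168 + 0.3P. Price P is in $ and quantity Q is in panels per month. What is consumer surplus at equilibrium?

Consumer surplus = 17821.5

At equilibrium Qd = Qs, so 1917 - 3P = 168 + 0.3P; collecting terms, 1749 = 3.3P and P* = 530.
Plugging P* into demand: Q* = 1917 - 3(530) = 327.
Demand choke price (Qd = 0): P = 1917/3 = 639. Consumer surplus = ½ × (639 - 530) × 327 = 17821.5.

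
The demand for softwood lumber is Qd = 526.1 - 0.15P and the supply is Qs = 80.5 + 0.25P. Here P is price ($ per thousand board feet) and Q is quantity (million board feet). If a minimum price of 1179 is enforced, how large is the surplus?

With P fixed at 1179, quantity demanded is 349.25 and quantity supplied is 375.25.
Surplus = Qs - Qd = 375.25 - 349.25 = 26.

Surplus = 26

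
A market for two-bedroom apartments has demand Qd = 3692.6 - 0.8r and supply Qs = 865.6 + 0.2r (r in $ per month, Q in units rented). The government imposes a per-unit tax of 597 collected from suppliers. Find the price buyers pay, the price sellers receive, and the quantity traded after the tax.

r_b = 2946.4, r_s = 2349.4, Q = 1335.48

Suppliers keep r_s = r_b - 597 per unit, so supply in terms of the buyer price is Qs = 746.2 + 0.2r_b.
Equate demand and the shifted supply: 3692.6 - 0.8r_b = 746.2 + 0.2r_b, giving r_b = 2946.4, so r_b = 2946.4.
Then r_s = 2946.4 - 597 = 2349.4 and Q = 3692.6 - 0.8(2946.4) = 1335.48.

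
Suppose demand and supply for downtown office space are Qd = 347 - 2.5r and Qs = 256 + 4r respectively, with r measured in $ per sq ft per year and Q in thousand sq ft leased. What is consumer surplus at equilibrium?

At equilibrium Qd = Qs, so 347 - 2.5r = 256 + 4r; collecting terms, 91 = 6.5r and r* = 14.
From the demand curve, Q* = 347 - 2.5(14) = 312.
Demand choke price (Qd = 0): r = 347/2.5 = 138.8. Consumer surplus = ½ × (138.8 - 14) × 312 = 19468.8.

Consumer surplus = 19468.8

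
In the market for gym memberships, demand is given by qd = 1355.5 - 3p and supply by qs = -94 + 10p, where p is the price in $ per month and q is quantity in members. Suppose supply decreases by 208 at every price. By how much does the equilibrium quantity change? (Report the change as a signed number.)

Δq = -48

The market clears where 1355.5 - 3p = -94 + 10p. Rearranging, 13p = 1449.5, hence p* = 111.5.
Then q* = 1355.5 - 3(111.5) = 1021.
After the shift, supply is qs = -302 + 10p.
New equilibrium: 1657.5 = 13p, so p = 127.5 and q = 973.
Δq = 973 - 1021 = -48.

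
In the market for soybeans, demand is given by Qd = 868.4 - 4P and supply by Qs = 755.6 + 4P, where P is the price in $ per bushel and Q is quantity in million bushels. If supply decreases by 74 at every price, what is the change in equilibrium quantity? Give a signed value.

At equilibrium Qd = Qs, so 868.4 - 4P = 755.6 + 4P; collecting terms, 112.8 = 8P and P* = 14.1.
Then Q* = 868.4 - 4(14.1) = 812.
After the shift, supply is Qs = 681.6 + 4P.
New equilibrium: 186.8 = 8P, so P = 23.35 and Q = 775.
ΔQ = 775 - 812 = -37.

ΔQ = -37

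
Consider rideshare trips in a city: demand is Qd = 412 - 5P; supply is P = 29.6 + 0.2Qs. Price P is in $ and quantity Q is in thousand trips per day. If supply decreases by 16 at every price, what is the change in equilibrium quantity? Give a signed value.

ΔQ = -8

In direct form, Qs = -148 + 5P.
The market clears where 412 - 5P = -148 + 5P. Rearranging, 10P = 560, hence P* = 56.
Plugging P* into demand: Q* = 412 - 5(56) = 132.
After the shift, supply is Qs = -164 + 5P.
Re-solving, 10P = 576 gives P = 57.6 and Q = 124.
ΔQ = 124 - 132 = -8.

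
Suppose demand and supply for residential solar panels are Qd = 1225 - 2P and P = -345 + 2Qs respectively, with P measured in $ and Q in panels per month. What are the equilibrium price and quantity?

Rewriting in direct form: Qs = 172.5 + 0.5P.
The market clears where 1225 - 2P = 172.5 + 0.5P. Rearranging, 2.5P = 1052.5, hence P* = 421.
Substitute back: Q* = 1225 - 2(421) = 383.

P* = 421, Q* = 383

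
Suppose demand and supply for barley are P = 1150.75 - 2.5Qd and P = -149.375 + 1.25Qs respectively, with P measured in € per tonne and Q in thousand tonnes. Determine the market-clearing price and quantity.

In direct form, Qd = 460.3 - 0.4P and Qs = 119.5 + 0.8P.
The market clears where 460.3 - 0.4P = 119.5 + 0.8P. Rearranging, 1.2P = 340.8, hence P* = 284.
Plugging P* into demand: Q* = 460.3 - 0.4(284) = 346.7.

P* = 284, Q* = 346.7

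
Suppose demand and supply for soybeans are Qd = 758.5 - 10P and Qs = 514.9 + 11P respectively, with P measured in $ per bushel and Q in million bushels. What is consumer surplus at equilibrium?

Consumer surplus = 20640.3125

Equating demand and supply, 758.5 - 10P = 514.9 + 11P gives 21P = 243.6, so P* = 11.6.
Substitute back: Q* = 758.5 - 10(11.6) = 642.5.
Demand choke price (Qd = 0): P = 758.5/10 = 75.85. Consumer surplus = ½ × (75.85 - 11.6) × 642.5 = 20640.3125.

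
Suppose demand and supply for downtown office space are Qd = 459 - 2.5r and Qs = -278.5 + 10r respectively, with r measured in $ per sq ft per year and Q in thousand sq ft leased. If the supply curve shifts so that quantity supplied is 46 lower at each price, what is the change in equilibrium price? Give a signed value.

Δr = 3.68

The market clears where 459 - 2.5r = -278.5 + 10r. Rearranging, 12.5r = 737.5, hence r* = 59.
Substitute back: Q* = 459 - 2.5(59) = 311.5.
After the shift, supply is Qs = -324.5 + 10r.
New equilibrium: 783.5 = 12.5r, so r = 62.68 and Q = 302.3.
Δr = 62.68 - 59 = 3.68.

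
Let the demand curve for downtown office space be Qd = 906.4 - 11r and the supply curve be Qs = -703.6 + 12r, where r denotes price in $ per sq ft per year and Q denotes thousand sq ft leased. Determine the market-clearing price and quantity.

Set Qd = Qs: 906.4 - 11r = -703.6 + 12r, so 1610 = 23r and r* = 70.
Substitute back: Q* = 906.4 - 11(70) = 136.4.

r* = 70, Q* = 136.4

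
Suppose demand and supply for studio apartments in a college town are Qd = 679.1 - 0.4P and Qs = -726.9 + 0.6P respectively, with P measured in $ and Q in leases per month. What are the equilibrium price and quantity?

At equilibrium Qd = Qs, so 679.1 - 0.4P = -726.9 + 0.6P; collecting terms, 1406 = P and P* = 1406.
Substitute back: Q* = 679.1 - 0.4(1406) = 116.7.

P* = 1406, Q* = 116.7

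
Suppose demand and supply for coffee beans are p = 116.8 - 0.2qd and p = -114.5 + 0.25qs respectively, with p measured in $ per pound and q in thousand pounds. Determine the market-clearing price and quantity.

Rewriting in direct form: qd = 584 - 5p and qs = 458 + 4p.
Equating demand and supply, 584 - 5p = 458 + 4p gives 9p = 126, so p* = 14.
Substitute back: q* = 584 - 5(14) = 514.

p* = 14, q* = 514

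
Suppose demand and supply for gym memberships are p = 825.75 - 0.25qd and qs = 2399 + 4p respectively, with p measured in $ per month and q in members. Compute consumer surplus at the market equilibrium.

Consumer surplus = 1016025.125

In direct form, qd = 3303 - 4p.
Set qd = qs: 3303 - 4p = 2399 + 4p, so 904 = 8p and p* = 113.
Plugging p* into demand: q* = 3303 - 4(113) = 2851.
Demand choke price (qd = 0): p = 3303/4 = 825.75. Consumer surplus = ½ × (825.75 - 113) × 2851 = 1016025.125.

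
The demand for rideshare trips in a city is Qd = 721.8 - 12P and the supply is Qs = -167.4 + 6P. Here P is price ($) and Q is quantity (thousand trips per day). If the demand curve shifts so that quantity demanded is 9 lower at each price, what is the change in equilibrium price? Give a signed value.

ΔP = -0.5

At equilibrium Qd = Qs, so 721.8 - 12P = -167.4 + 6P; collecting terms, 889.2 = 18P and P* = 49.4.
Plugging P* into demand: Q* = 721.8 - 12(49.4) = 129.
After the shift, demand is Qd = 712.8 - 12P.
The new intersection has 880.2 = 18P, i.e. P = 48.9, Q = 126.
ΔP = 48.9 - 49.4 = -0.5.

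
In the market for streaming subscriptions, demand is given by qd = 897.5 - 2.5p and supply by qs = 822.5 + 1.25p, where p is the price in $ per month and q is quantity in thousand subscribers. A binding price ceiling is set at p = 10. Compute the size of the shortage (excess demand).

At p = 10: qd = 872.5 and qs = 835.
Shortage = qd - qs = 872.5 - 835 = 37.5.

Shortage = 37.5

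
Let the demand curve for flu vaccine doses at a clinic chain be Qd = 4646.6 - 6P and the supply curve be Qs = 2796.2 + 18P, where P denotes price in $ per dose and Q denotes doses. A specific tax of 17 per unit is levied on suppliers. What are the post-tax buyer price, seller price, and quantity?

P_b = 89.85, P_s = 72.85, Q = 4107.5

Suppliers keep P_s = P_b - 17 per unit, so supply in terms of the buyer price is Qs = 2490.2 + 18P_b.
Market clearing requires 4646.6 - 6P_b = 2490.2 + 18P_b; hence 2156.4 = 24P_b and P_b = 89.85.
Then P_s = 89.85 - 17 = 72.85 and Q = 4646.6 - 6(89.85) = 4107.5.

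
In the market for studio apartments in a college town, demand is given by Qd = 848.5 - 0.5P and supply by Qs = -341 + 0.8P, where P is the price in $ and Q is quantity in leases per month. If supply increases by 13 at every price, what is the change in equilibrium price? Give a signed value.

Equating demand and supply, 848.5 - 0.5P = -341 + 0.8P gives 1.3P = 1189.5, so P* = 915.
Substitute back: Q* = 848.5 - 0.5(915) = 391.
After the shift, supply is Qs = -328 + 0.8P.
Re-solving, 1.3P = 1176.5 gives P = 905 and Q = 396.
ΔP = 905 - 915 = -10.

ΔP = -10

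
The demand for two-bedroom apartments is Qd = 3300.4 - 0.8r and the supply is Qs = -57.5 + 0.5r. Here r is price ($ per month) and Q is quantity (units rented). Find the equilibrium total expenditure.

At equilibrium Qd = Qs, so 3300.4 - 0.8r = -57.5 + 0.5r; collecting terms, 3357.9 = 1.3r and r* = 2583.
Then Q* = 3300.4 - 0.8(2583) = 1234.
Total expenditure = r* × Q* = 2583 × 1234 = 3187422.

Total expenditure = 3187422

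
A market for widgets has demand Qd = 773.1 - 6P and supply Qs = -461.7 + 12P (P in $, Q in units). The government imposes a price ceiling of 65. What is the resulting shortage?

Shortage = 64.8

With P fixed at 65, quantity demanded is 383.1 and quantity supplied is 318.3.
Shortage = Qd - Qs = 383.1 - 318.3 = 64.8.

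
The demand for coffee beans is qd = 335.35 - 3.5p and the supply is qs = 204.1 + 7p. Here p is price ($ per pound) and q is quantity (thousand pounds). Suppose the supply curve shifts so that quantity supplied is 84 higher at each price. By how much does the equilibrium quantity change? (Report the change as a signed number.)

At equilibrium qd = qs, so 335.35 - 3.5p = 204.1 + 7p; collecting terms, 131.25 = 10.5p and p* = 12.5.
Then q* = 335.35 - 3.5(12.5) = 291.6.
After the shift, supply is qs = 288.1 + 7p.
Re-solving, 10.5p = 47.25 gives p = 4.5 and q = 319.6.
Δq = 319.6 - 291.6 = 28.

Δq = 28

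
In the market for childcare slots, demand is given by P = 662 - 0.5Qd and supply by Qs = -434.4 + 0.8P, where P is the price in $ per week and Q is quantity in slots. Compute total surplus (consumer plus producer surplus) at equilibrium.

Total surplus = 4046

In direct form, Qd = 1324 - 2P.
Equating demand and supply, 1324 - 2P = -434.4 + 0.8P gives 2.8P = 1758.4, so P* = 628.
Plugging P* into demand: Q* = 1324 - 2(628) = 68.
Demand choke price = 662; supply choke price = 543. CS = ½(662 - 628)(68) = 1156; PS = ½(628 - 543)(68) = 2890. Total surplus = 4046.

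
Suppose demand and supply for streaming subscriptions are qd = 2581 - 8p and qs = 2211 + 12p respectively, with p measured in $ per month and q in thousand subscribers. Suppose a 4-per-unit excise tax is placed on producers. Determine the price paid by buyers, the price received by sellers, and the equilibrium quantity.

p_b = 20.9, p_s = 16.9, q = 2413.8

With a tax of 4 on producers, they supply based on the net price p_s = p_b - 4, so qs = 2163 + 12p_b.
Set qd = qs: 2581 - 8p_b = 2163 + 12p_b, so 418 = 20p_b and p_b = 20.9.
Then p_s = 20.9 - 4 = 16.9 and q = 2581 - 8(20.9) = 2413.8.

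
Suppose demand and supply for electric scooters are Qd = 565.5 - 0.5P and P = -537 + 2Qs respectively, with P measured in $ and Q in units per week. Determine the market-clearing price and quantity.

P* = 297, Q* = 417

In direct form, Qs = 268.5 + 0.5P.
Set Qd = Qs: 565.5 - 0.5P = 268.5 + 0.5P, so 297 = P and P* = 297.
Plugging P* into demand: Q* = 565.5 - 0.5(297) = 417.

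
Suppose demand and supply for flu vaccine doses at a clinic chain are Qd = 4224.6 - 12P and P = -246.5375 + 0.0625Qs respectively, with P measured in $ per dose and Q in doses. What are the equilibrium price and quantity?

In direct form, Qs = 3944.6 + 16P.
At equilibrium Qd = Qs, so 4224.6 - 12P = 3944.6 + 16P; collecting terms, 280 = 28P and P* = 10.
Substitute back: Q* = 4224.6 - 12(10) = 4104.6.

P* = 10, Q* = 4104.6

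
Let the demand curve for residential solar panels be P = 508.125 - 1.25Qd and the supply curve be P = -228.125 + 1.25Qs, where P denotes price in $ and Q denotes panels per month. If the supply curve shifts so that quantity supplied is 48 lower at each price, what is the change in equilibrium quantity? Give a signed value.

ΔQ = -24

In direct form, Qd = 406.5 - 0.8P and Qs = 182.5 + 0.8P.
The market clears where 406.5 - 0.8P = 182.5 + 0.8P. Rearranging, 1.6P = 224, hence P* = 140.
Plugging P* into demand: Q* = 406.5 - 0.8(140) = 294.5.
After the shift, supply is Qs = 134.5 + 0.8P.
Re-solving, 1.6P = 272 gives P = 170 and Q = 270.5.
ΔQ = 270.5 - 294.5 = -24.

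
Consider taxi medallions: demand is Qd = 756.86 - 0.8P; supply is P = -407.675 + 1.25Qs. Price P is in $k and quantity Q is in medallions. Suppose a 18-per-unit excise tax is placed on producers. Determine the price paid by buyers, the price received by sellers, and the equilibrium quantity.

Solving each curve for Q: Qs = 326.14 + 0.8P.
The tax drives a wedge P_b - P_s = 18. Substituting P_s = P_b - 18 into supply: Qs = 311.74 + 0.8P_b.
Equate demand and the shifted supply: 756.86 - 0.8P_b = 311.74 + 0.8P_b, giving 1.6P_b = 445.12, so P_b = 278.2.
So P_s = 260.2 and the quantity traded is Q = 756.86 - 0.8(278.2) = 534.3.

P_b = 278.2, P_s = 260.2, Q = 534.3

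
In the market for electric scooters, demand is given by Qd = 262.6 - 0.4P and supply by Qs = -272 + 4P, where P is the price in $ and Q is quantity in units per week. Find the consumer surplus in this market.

Equating demand and supply, 262.6 - 0.4P = -272 + 4P gives 4.4P = 534.6, so P* = 121.5.
Then Q* = 262.6 - 0.4(121.5) = 214.
Demand choke price (Qd = 0): P = 262.6/0.4 = 656.5. Consumer surplus = ½ × (656.5 - 121.5) × 214 = 57245.

Consumer surplus = 57245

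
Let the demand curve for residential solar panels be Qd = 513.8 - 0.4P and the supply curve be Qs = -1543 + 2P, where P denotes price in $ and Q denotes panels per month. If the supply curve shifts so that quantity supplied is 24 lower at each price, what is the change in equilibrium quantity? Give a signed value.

Set Qd = Qs: 513.8 - 0.4P = -1543 + 2P, so 2056.8 = 2.4P and P* = 857.
From the demand curve, Q* = 513.8 - 0.4(857) = 171.
After the shift, supply is Qs = -1567 + 2P.
New equilibrium: 2080.8 = 2.4P, so P = 867 and Q = 167.
ΔQ = 167 - 171 = -4.

ΔQ = -4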